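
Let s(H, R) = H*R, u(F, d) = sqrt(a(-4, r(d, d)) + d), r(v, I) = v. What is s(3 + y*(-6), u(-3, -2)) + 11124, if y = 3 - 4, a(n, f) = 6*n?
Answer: 11124 + 9*I*sqrt(26) ≈ 11124.0 + 45.891*I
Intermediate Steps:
y = -1
u(F, d) = sqrt(-24 + d) (u(F, d) = sqrt(6*(-4) + d) = sqrt(-24 + d))
s(3 + y*(-6), u(-3, -2)) + 11124 = (3 - 1*(-6))*sqrt(-24 - 2) + 11124 = (3 + 6)*sqrt(-26) + 11124 = 9*(I*sqrt(26)) + 11124 = 9*I*sqrt(26) + 11124 = 11124 + 9*I*sqrt(26)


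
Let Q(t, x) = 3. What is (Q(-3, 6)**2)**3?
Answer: 729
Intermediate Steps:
(Q(-3, 6)**2)**3 = (3**2)**3 = 9**3 = 729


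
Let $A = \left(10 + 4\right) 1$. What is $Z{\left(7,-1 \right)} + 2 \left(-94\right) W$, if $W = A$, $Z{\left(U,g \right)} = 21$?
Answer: $-2611$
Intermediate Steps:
$A = 14$ ($A = 14 \cdot 1 = 14$)
$W = 14$
$Z{\left(7,-1 \right)} + 2 \left(-94\right) W = 21 + 2 \left(-94\right) 14 = 21 - 2632 = -2611$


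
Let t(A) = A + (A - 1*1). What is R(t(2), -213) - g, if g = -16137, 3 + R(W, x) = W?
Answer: 16137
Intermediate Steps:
t(A) = -1 + 2*A (t(A) = A + (A - 1) = A + (-1 + A) = -1 + 2*A)
R(W, x) = -3 + W
R(t(2), -213) - g = (-3 + (-1 + 2*2)) - 1*(-16137) = (-3 + (-1 + 4)) + 16137 = (-3 + 3) + 16137 = 0 + 16137 = 16137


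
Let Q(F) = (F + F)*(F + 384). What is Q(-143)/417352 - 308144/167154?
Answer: -2694726371/1341578004 ≈ -2.0086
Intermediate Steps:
Q(F) = 2*F*(384 + F) (Q(F) = (2*F)*(384 + F) = 2*F*(384 + F))
Q(-143)/417352 - 308144/167154 = (2*(-143)*(384 - 143))/417352 - 308144/167154 = (2*(-143)*241)*(1/417352) - 308144*1/167154 = -68926*1/417352 - 154072/83577 = -2651/16052 - 154072/83577 = -2694726371/1341578004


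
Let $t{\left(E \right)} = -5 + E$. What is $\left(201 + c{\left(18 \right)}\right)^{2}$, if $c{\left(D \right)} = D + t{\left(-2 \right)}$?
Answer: $44944$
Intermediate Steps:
$c{\left(D \right)} = -7 + D$ ($c{\left(D \right)} = D - 7 = -7 + D$)
$\left(201 + c{\left(18 \right)}\right)^{2} = \left(201 + \left(-7 + 18\right)\right)^{2} = \left(201 + 11\right)^{2} = 212^{2} = 44944$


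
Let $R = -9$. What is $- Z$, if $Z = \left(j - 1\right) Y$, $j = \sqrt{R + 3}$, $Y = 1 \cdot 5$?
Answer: $5 - 5 i \sqrt{6} \approx 5.0 - 12.247 i$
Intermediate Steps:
$Y = 5$
$j = i \sqrt{6}$ ($j = \sqrt{-9 + 3} = \sqrt{-6} = i \sqrt{6} \approx 2.4495 i$)
$Z = -5 + 5 i \sqrt{6}$ ($Z = \left(i \sqrt{6} - 1\right) 5 = \left(-1 + i \sqrt{6}\right) 5 = -5 + 5 i \sqrt{6} \approx -5.0 + 12.247 i$)
$- Z = - (-5 + 5 i \sqrt{6}) = 5 - 5 i \sqrt{6}$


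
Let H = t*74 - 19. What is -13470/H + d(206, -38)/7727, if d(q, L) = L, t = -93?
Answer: 103820452/53324027 ≈ 1.9470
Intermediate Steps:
H = -6901 (H = -93*74 - 19 = -6882 - 19 = -6901)
-13470/H + d(206, -38)/7727 = -13470/(-6901) - 38/7727 = -13470*(-1/6901) - 38*1/7727 = 13470/6901 - 38/7727 = 103820452/53324027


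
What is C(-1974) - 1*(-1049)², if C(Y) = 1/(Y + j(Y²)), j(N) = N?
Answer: -4285733975501/3894702 ≈ -1.1004e+6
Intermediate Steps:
C(Y) = 1/(Y + Y²)
C(-1974) - 1*(-1049)² = 1/((-1974)*(1 - 1974)) - 1*(-1049)² = -1/1974/(-1973) - 1*1100401 = -1/1974*(-1/1973) - 1100401 = 1/3894702 - 1100401 = -4285733975501/3894702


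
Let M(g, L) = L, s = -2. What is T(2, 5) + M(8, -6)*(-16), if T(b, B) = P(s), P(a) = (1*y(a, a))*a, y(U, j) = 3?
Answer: 90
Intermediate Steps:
P(a) = 3*a (P(a) = (1*3)*a = 3*a)
T(b, B) = -6 (T(b, B) = 3*(-2) = -6)
T(2, 5) + M(8, -6)*(-16) = -6 - 6*(-16) = -6 + 96 = 90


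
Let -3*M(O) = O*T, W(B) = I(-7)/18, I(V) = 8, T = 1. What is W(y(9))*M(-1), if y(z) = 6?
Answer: 4/27 ≈ 0.14815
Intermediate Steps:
W(B) = 4/9 (W(B) = 8/18 = 8*(1/18) = 4/9)
M(O) = -O/3
W(y(9))*M(-1) = 4*(-⅓*(-1))/9 = (4/9)*(⅓) = 4/27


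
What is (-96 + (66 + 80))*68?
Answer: 3400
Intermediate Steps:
(-96 + (66 + 80))*68 = (-96 + 146)*68 = 50*68 = 3400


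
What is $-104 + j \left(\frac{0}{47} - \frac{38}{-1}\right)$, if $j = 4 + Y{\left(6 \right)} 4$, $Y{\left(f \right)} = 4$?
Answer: $656$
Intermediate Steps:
$j = 20$ ($j = 4 + 4 \cdot 4 = 4 + 16 = 20$)
$-104 + j \left(\frac{0}{47} - \frac{38}{-1}\right) = -104 + 20 \left(\frac{0}{47} - \frac{38}{-1}\right) = -104 + 20 \left(0 \cdot \frac{1}{47} - -38\right) = -104 + 20 \left(0 + 38\right) = -104 + 20 \cdot 38 = -104 + 760 = 656$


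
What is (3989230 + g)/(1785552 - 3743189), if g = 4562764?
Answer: -777454/177967 ≈ -4.3685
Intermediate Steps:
(3989230 + g)/(1785552 - 3743189) = (3989230 + 4562764)/(1785552 - 3743189) = 8551994/(-1957637) = 8551994*(-1/1957637) = -777454/177967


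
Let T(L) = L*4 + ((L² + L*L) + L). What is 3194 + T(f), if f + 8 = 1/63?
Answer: 13024559/3969 ≈ 3281.6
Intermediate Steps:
f = -503/63 (f = -8 + 1/63 = -503/63 ≈ -7.9841)
T(L) = 2*L² + 5*L (T(L) = 4*L + ((L² + L²) + L) = 4*L + (2*L² + L) = 4*L + (L + 2*L²) = 2*L² + 5*L)
3194 + T(f) = 3194 - 503*(5 + 2*(-503/63))/63 = 3194 - 503*(5 - 1006/63)/63 = 3194 - 503/63*(-691/63) = 3194 + 347573/3969 = 13024559/3969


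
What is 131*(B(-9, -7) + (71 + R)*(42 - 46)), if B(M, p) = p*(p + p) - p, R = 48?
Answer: -48601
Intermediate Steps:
B(M, p) = -p + 2*p² (B(M, p) = p*(2*p) - p = 2*p² - p = -p + 2*p²)
131*(B(-9, -7) + (71 + R)*(42 - 46)) = 131*(-7*(-1 + 2*(-7)) + (71 + 48)*(42 - 46)) = 131*(-7*(-1 - 14) + 119*(-4)) = 131*(-7*(-15) - 476) = 131*(105 - 476) = 131*(-371) = -48601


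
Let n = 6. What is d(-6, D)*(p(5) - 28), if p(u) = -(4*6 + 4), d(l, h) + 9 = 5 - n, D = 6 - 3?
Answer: 560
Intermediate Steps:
D = 3
d(l, h) = -10 (d(l, h) = -9 + (5 - 1*6) = -9 + (5 - 6) = -9 - 1 = -10)
p(u) = -28 (p(u) = -(24 + 4) = -1*28 = -28)
d(-6, D)*(p(5) - 28) = -10*(-28 - 28) = -10*(-56) = 560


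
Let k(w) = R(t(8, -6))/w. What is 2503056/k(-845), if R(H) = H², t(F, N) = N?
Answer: -176256860/3 ≈ -5.8752e+7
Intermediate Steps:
k(w) = 36/w (k(w) = (-6)²/w = 36/w)
2503056/k(-845) = 2503056/((36/(-845))) = 2503056/((36*(-1/845))) = 2503056/(-36/845) = 2503056*(-845/36) = -176256860/3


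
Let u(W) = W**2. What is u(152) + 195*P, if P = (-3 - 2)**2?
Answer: 27979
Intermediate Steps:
P = 25 (P = (-5)**2 = 25)
u(152) + 195*P = 152**2 + 195*25 = 23104 + 4875 = 27979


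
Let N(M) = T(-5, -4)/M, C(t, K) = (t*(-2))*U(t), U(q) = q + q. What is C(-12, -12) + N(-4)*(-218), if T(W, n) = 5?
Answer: -607/2 ≈ -303.50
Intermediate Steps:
U(q) = 2*q
C(t, K) = -4*t² (C(t, K) = (t*(-2))*(2*t) = (-2*t)*(2*t) = -4*t²)
N(M) = 5/M
C(-12, -12) + N(-4)*(-218) = -4*(-12)² + (5/(-4))*(-218) = -4*144 + (5*(-¼))*(-218) = -576 - 5/4*(-218) = -576 + 545/2 = -607/2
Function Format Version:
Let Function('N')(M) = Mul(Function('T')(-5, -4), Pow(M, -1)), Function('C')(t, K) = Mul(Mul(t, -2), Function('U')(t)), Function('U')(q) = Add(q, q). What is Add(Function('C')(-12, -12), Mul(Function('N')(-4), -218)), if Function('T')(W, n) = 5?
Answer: Rational(-607, 2) ≈ -303.50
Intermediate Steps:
Function('U')(q) = Mul(2, q)
Function('C')(t, K) = Mul(-4, Pow(t, 2)) (Function('C')(t, K) = Mul(Mul(t, -2), Mul(2, t)) = Mul(Mul(-2, t), Mul(2, t)) = Mul(-4, Pow(t, 2)))
Function('N')(M) = Mul(5, Pow(M, -1))
Add(Function('C')(-12, -12), Mul(Function('N')(-4), -218)) = Add(Mul(-4, Pow(-12, 2)), Mul(Mul(5, Pow(-4, -1)), -218)) = Add(Mul(-4, 144), Mul(Mul(5, Rational(-1, 4)), -218)) = Add(-576, Mul(Rational(-5, 4), -218)) = Add(-576, Rational(545, 2)) = Rational(-607, 2)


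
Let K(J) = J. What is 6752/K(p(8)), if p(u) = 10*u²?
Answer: 211/20 ≈ 10.550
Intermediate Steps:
6752/K(p(8)) = 6752/((10*8²)) = 6752/((10*64)) = 6752/640 = 6752*(1/640) = 211/20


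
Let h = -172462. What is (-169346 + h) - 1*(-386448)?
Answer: 44640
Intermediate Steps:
(-169346 + h) - 1*(-386448) = (-169346 - 172462) - 1*(-386448) = -341808 + 386448 = 44640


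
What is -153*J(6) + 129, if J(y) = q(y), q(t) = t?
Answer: -789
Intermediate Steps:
J(y) = y
-153*J(6) + 129 = -153*6 + 129 = -918 + 129 = -789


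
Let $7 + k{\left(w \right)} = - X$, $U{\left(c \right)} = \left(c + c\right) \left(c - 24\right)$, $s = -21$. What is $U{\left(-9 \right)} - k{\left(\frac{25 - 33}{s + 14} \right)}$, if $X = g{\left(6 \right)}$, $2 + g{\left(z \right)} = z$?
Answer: $605$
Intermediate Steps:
$g{\left(z \right)} = -2 + z$
$X = 4$ ($X = -2 + 6 = 4$)
$U{\left(c \right)} = 2 c \left(-24 + c\right)$
$k{\left(w \right)} = -11$ ($k{\left(w \right)} = -7 - 4 = -11$)
$U{\left(-9 \right)} - k{\left(\frac{25 - 33}{s + 14} \right)} = 2 \left(-9\right) \left(-24 - 9\right) - -11 = 2 \left(-9\right) \left(-33\right) + 11 = 594 + 11 = 605$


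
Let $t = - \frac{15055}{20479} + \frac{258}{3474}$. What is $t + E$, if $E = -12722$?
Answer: $- \frac{150856928450}{11857341} \approx -12723.0$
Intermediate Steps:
$t = - \frac{7836248}{11857341}$ ($t = \left(-15055\right) \frac{1}{20479} + 258 \cdot \frac{1}{3474} = - \frac{15055}{20479} + \frac{43}{579} = - \frac{7836248}{11857341} \approx -0.66088$)
$t + E = - \frac{7836248}{11857341} - 12722 = - \frac{150856928450}{11857341}$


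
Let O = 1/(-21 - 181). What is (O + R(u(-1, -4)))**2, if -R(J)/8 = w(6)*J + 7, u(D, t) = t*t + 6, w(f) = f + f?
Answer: 191788815969/40804 ≈ 4.7002e+6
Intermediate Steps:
w(f) = 2*f
u(D, t) = 6 + t**2 (u(D, t) = t**2 + 6 = 6 + t**2)
R(J) = -56 - 96*J (R(J) = -8*((2*6)*J + 7) = -8*(12*J + 7) = -8*(7 + 12*J) = -56 - 96*J)
O = -1/202 (O = 1/(-202) = -1/202 ≈ -0.0049505)
(O + R(u(-1, -4)))**2 = (-1/202 + (-56 - 96*(6 + (-4)**2)))**2 = (-1/202 + (-56 - 96*(6 + 16)))**2 = (-1/202 + (-56 - 96*22))**2 = (-1/202 + (-56 - 2112))**2 = (-1/202 - 2168)**2 = (-437937/202)**2 = 191788815969/40804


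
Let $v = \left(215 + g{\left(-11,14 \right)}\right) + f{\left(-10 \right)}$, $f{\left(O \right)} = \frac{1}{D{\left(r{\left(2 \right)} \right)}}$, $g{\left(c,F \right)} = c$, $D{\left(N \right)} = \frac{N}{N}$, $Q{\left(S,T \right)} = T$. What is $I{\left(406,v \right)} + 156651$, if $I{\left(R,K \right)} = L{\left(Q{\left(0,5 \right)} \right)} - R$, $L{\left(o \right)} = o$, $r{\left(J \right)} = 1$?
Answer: $156250$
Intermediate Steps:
$D{\left(N \right)} = 1$
$f{\left(O \right)} = 1$ ($f{\left(O \right)} = 1^{-1} = 1$)
$v = 205$ ($v = \left(215 - 11\right) + 1 = 204 + 1 = 205$)
$I{\left(R,K \right)} = 5 - R$
$I{\left(406,v \right)} + 156651 = \left(5 - 406\right) + 156651 = -401 + 156651 = 156250$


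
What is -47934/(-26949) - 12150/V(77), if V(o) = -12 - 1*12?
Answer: 18254487/35932 ≈ 508.03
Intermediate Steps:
V(o) = -24 (V(o) = -12 - 12 = -24)
-47934/(-26949) - 12150/V(77) = -47934/(-26949) - 12150/(-24) = -47934*(-1/26949) - 12150*(-1/24) = 15978/8983 + 2025/4 = 18254487/35932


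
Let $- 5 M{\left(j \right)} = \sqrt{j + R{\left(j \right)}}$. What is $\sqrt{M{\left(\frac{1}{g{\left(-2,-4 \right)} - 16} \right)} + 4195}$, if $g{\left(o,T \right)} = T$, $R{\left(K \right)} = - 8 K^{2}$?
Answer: $\frac{\sqrt{419500 - 2 i \sqrt{7}}}{10} \approx 64.769 - 0.00040849 i$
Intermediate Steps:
$M{\left(j \right)} = - \frac{\sqrt{j - 8 j^{2}}}{5}$
$\sqrt{M{\left(\frac{1}{g{\left(-2,-4 \right)} - 16} \right)} + 4195} = \sqrt{- \frac{\sqrt{- \frac{-1 + \frac{8}{-4 - 16}}{-4 - 16}}}{5} + 4195} = \sqrt{- \frac{\sqrt{- \frac{-1 + \frac{8}{-20}}{-20}}}{5} + 4195} = \sqrt{- \frac{\sqrt{\left(-1\right) \left(- \frac{1}{20}\right) \left(-1 + 8 \left(- \frac{1}{20}\right)\right)}}{5} + 4195} = \sqrt{- \frac{\sqrt{\left(-1\right) \left(- \frac{1}{20}\right) \left(-1 - \frac{2}{5}\right)}}{5} + 4195} = \sqrt{- \frac{\sqrt{\left(-1\right) \left(- \frac{1}{20}\right) \left(- \frac{7}{5}\right)}}{5} + 4195} = \sqrt{- \frac{\sqrt{- \frac{7}{100}}}{5} + 4195} = \sqrt{- \frac{\frac{1}{10} i \sqrt{7}}{5} + 4195} = \sqrt{- \frac{i \sqrt{7}}{50} + 4195} = \sqrt{4195 - \frac{i \sqrt{7}}{50}}$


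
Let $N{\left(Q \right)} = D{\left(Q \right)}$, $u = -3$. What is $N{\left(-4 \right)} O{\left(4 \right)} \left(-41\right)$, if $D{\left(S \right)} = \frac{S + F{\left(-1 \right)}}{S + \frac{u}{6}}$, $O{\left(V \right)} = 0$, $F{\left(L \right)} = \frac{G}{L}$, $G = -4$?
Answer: $0$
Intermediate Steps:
$F{\left(L \right)} = - \frac{4}{L}$
$D{\left(S \right)} = \frac{4 + S}{- \frac{1}{2} + S}$ ($D{\left(S \right)} = \frac{S - \frac{4}{-1}}{S - \frac{3}{6}} = \frac{S - -4}{S - \frac{1}{2}} = \frac{S + 4}{S - \frac{1}{2}} = \frac{4 + S}{- \frac{1}{2} + S}$)
$N{\left(Q \right)} = \frac{2 \left(4 + Q\right)}{-1 + 2 Q}$
$N{\left(-4 \right)} O{\left(4 \right)} \left(-41\right) = \frac{2 \left(4 - 4\right)}{-1 + 2 \left(-4\right)} 0 \left(-41\right) = 2 \frac{1}{-1 - 8} \cdot 0 \cdot 0 \left(-41\right) = 2 \frac{1}{-9} \cdot 0 \cdot 0 \left(-41\right) = 2 \left(- \frac{1}{9}\right) 0 \cdot 0 \left(-41\right) = 0 \cdot 0 \left(-41\right) = 0 \left(-41\right) = 0$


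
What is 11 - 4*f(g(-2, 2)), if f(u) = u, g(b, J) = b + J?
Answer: 11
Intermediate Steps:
g(b, J) = J + b
11 - 4*f(g(-2, 2)) = 11 - 4*(2 - 2) = 11 - 4*0 = 11 + 0 = 11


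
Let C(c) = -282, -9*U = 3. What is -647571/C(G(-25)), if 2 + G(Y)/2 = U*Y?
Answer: 215857/94 ≈ 2296.4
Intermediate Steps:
U = -1/3 (U = -1/9*3 = -1/3 ≈ -0.33333)
G(Y) = -4 - 2*Y/3 (G(Y) = -4 + 2*(-Y/3) = -4 - 2*Y/3)
-647571/C(G(-25)) = -647571/(-282) = -647571*(-1/282) = 215857/94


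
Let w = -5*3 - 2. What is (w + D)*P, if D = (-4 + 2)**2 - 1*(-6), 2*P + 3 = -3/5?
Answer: 63/5 ≈ 12.600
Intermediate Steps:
w = -17 (w = -15 - 2 = -17)
P = -9/5 (P = -3/2 + (-3/5)/2 = -3/2 + (-3*1/5)/2 = -3/2 + (1/2)*(-3/5) = -3/2 - 3/10 = -9/5 ≈ -1.8000)
D = 10 (D = (-2)**2 + 6 = 4 + 6 = 10)
(w + D)*P = (-17 + 10)*(-9/5) = -7*(-9/5) = 63/5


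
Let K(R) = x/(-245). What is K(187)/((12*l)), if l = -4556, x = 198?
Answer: 33/2232440 ≈ 1.4782e-5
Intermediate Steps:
K(R) = -198/245 (K(R) = 198/(-245) = 198*(-1/245) = -198/245)
K(187)/((12*l)) = -198/(245*(12*(-4556))) = -198/245/(-54672) = -198/245*(-1/54672) = 33/2232440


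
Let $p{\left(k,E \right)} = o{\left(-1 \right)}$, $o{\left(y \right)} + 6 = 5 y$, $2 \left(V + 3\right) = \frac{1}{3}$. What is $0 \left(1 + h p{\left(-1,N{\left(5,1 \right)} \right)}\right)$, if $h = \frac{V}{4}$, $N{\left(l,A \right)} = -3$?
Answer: $0$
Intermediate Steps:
$V = - \frac{17}{6}$ ($V = -3 + \frac{1}{2 \cdot 3} = -3 + \frac{1}{2} \cdot \frac{1}{3} = -3 + \frac{1}{6} = - \frac{17}{6} \approx -2.8333$)
$o{\left(y \right)} = -6 + 5 y$
$p{\left(k,E \right)} = -11$ ($p{\left(k,E \right)} = -6 + 5 \left(-1\right) = -6 - 5 = -11$)
$h = - \frac{17}{24}$ ($h = - \frac{17}{6 \cdot 4} = \left(- \frac{17}{6}\right) \frac{1}{4} = - \frac{17}{24} \approx -0.70833$)
$0 \left(1 + h p{\left(-1,N{\left(5,1 \right)} \right)}\right) = 0 \left(1 - - \frac{187}{24}\right) = 0 \left(1 + \frac{187}{24}\right) = 0 \cdot \frac{211}{24} = 0$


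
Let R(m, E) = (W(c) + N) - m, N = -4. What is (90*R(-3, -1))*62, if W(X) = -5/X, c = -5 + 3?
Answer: 8370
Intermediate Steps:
c = -2
R(m, E) = -3/2 - m (R(m, E) = (-5/(-2) - 4) - m = (-5*(-1/2) - 4) - m = (5/2 - 4) - m = -3/2 - m)
(90*R(-3, -1))*62 = (90*(-3/2 - 1*(-3)))*62 = (90*(-3/2 + 3))*62 = (90*(3/2))*62 = 135*62 = 8370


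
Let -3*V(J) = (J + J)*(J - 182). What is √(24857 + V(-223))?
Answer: I*√35353 ≈ 188.02*I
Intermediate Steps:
V(J) = -2*J*(-182 + J)/3 (V(J) = -(J + J)*(J - 182)/3 = -2*J*(-182 + J)/3)
√(24857 + V(-223)) = √(24857 + (⅔)*(-223)*(182 - 1*(-223))) = √(24857 + (⅔)*(-223)*(182 + 223)) = √(24857 + (⅔)*(-223)*405) = √(24857 - 60210) = √(-35353) = I*√35353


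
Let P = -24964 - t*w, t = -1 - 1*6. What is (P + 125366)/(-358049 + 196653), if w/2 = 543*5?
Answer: -34603/40349 ≈ -0.85759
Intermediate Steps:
t = -7 (t = -1 - 6 = -7)
w = 5430 (w = 2*(543*5) = 2*2715 = 5430)
P = 13046 (P = -24964 - (-7)*5430 = -24964 - 1*(-38010) = -24964 + 38010 = 13046)
(P + 125366)/(-358049 + 196653) = (13046 + 125366)/(-358049 + 196653) = 138412/(-161396) = 138412*(-1/161396) = -34603/40349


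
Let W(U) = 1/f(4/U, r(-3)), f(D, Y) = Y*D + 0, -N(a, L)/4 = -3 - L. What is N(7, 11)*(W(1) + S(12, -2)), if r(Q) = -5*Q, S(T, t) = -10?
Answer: -8386/15 ≈ -559.07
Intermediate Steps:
N(a, L) = 12 + 4*L (N(a, L) = -4*(-3 - L) = 12 + 4*L)
f(D, Y) = D*Y (f(D, Y) = D*Y + 0 = D*Y)
W(U) = U/60 (W(U) = 1/((4/U)*(-5*(-3))) = 1/((4/U)*15) = 1/(60/U) = U/60)
N(7, 11)*(W(1) + S(12, -2)) = (12 + 4*11)*((1/60)*1 - 10) = (12 + 44)*(1/60 - 10) = 56*(-599/60) = -8386/15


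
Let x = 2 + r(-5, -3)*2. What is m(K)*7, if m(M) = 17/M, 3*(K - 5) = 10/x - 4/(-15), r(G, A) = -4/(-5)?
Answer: 2295/116 ≈ 19.784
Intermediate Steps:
r(G, A) = ⅘ (r(G, A) = -4*(-⅕) = ⅘)
x = 18/5 (x = 2 + (⅘)*2 = 2 + 8/5 = 18/5 ≈ 3.6000)
K = 812/135 (K = 5 + (10/(18/5) - 4/(-15))/3 = 5 + (10*(5/18) - 4*(-1/15))/3 = 5 + (25/9 + 4/15)/3 = 5 + (⅓)*(137/45) = 5 + 137/135 = 812/135 ≈ 6.0148)
m(K)*7 = (17/(812/135))*7 = (17*(135/812))*7 = (2295/812)*7 = 2295/116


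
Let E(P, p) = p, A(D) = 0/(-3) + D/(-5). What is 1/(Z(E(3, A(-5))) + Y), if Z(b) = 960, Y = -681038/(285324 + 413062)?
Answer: 349193/334884761 ≈ 0.0010427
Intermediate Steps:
A(D) = -D/5 (A(D) = 0*(-⅓) + D*(-⅕) = 0 - D/5 = -D/5)
Y = -340519/349193 (Y = -681038/698386 = -681038*1/698386 = -340519/349193 ≈ -0.97516)
1/(Z(E(3, A(-5))) + Y) = 1/(960 - 340519/349193) = 1/(334884761/349193) = 349193/334884761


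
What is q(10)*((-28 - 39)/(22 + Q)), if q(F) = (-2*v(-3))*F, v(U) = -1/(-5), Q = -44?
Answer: -134/11 ≈ -12.182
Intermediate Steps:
v(U) = ⅕ (v(U) = -1*(-⅕) = ⅕)
q(F) = -2*F/5 (q(F) = (-2*⅕)*F = -2*F/5)
q(10)*((-28 - 39)/(22 + Q)) = (-⅖*10)*((-28 - 39)/(22 - 44)) = -(-268)/(-22) = -(-268)*(-1)/22 = -4*67/22 = -134/11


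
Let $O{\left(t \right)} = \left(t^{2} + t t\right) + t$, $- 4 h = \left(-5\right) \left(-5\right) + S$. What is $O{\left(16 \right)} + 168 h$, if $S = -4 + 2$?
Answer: $-438$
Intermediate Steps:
$S = -2$
$h = - \frac{23}{4}$ ($h = - \frac{\left(-5\right) \left(-5\right) - 2}{4} = - \frac{25 - 2}{4} = \left(- \frac{1}{4}\right) 23 = - \frac{23}{4} \approx -5.75$)
$O{\left(t \right)} = t + 2 t^{2}$ ($O{\left(t \right)} = \left(t^{2} + t^{2}\right) + t = 2 t^{2} + t = t + 2 t^{2}$)
$O{\left(16 \right)} + 168 h = 16 \left(1 + 2 \cdot 16\right) + 168 \left(- \frac{23}{4}\right) = 16 \left(1 + 32\right) - 966 = 16 \cdot 33 - 966 = 528 - 966 = -438$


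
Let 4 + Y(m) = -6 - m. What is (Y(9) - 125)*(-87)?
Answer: 12528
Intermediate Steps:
Y(m) = -10 - m (Y(m) = -4 + (-6 - m) = -10 - m)
(Y(9) - 125)*(-87) = ((-10 - 1*9) - 125)*(-87) = ((-10 - 9) - 125)*(-87) = (-19 - 125)*(-87) = -144*(-87) = 12528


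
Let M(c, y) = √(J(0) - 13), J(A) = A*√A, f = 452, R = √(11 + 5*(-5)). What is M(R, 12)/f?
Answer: I*√13/452 ≈ 0.0079769*I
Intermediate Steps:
R = I*√14 (R = √(11 - 25) = √(-14) = I*√14 ≈ 3.7417*I)
J(A) = A^(3/2)
M(c, y) = I*√13 (M(c, y) = √(0^(3/2) - 13) = √(0 - 13) = √(-13) = I*√13)
M(R, 12)/f = (I*√13)/452 = (I*√13)*(1/452) = I*√13/452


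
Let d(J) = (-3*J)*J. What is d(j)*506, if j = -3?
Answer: -13662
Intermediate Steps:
d(J) = -3*J²
d(j)*506 = -3*(-3)²*506 = -3*9*506 = -27*506 = -13662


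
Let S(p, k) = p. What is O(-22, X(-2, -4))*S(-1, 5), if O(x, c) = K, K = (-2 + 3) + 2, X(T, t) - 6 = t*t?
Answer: -3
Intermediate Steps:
X(T, t) = 6 + t**2 (X(T, t) = 6 + t*t = 6 + t**2)
K = 3 (K = 1 + 2 = 3)
O(x, c) = 3
O(-22, X(-2, -4))*S(-1, 5) = 3*(-1) = -3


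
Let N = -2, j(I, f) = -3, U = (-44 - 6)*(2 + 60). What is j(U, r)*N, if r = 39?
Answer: 6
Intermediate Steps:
U = -3100 (U = -50*62 = -3100)
j(U, r)*N = -3*(-2) = 6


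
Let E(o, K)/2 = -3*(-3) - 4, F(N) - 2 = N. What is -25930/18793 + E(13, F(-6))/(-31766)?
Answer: -411940155/298489219 ≈ -1.3801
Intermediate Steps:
F(N) = 2 + N
E(o, K) = 10 (E(o, K) = 2*(-3*(-3) - 4) = 2*(9 - 4) = 2*5 = 10)
-25930/18793 + E(13, F(-6))/(-31766) = -25930/18793 + 10/(-31766) = -25930*1/18793 + 10*(-1/31766) = -25930/18793 - 5/15883 = -411940155/298489219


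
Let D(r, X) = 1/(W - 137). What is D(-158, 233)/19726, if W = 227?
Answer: 1/1775340 ≈ 5.6327e-7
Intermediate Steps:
D(r, X) = 1/90 (D(r, X) = 1/(227 - 137) = 1/90)
D(-158, 233)/19726 = (1/90)/19726 = (1/90)*(1/19726) = 1/1775340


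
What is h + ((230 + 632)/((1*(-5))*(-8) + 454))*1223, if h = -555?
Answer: 390028/247 ≈ 1579.1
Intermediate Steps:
h + ((230 + 632)/((1*(-5))*(-8) + 454))*1223 = -555 + ((230 + 632)/((1*(-5))*(-8) + 454))*1223 = -555 + (862/(-5*(-8) + 454))*1223 = -555 + (862/(40 + 454))*1223 = -555 + (862/494)*1223 = -555 + (862*(1/494))*1223 = -555 + (431/247)*1223 = -555 + 527113/247 = 390028/247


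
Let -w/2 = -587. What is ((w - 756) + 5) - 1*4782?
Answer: -4359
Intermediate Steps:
w = 1174 (w = -2*(-587) = 1174)
((w - 756) + 5) - 1*4782 = ((1174 - 756) + 5) - 1*4782 = (418 + 5) - 4782 = 423 - 4782 = -4359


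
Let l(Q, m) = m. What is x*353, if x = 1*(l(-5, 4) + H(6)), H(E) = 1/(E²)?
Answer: 51185/36 ≈ 1421.8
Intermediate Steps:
H(E) = E⁻²
x = 145/36 (x = 1*(4 + 6⁻²) = 1*(4 + 1/36) = 1*(145/36) = 145/36 ≈ 4.0278)
x*353 = (145/36)*353 = 51185/36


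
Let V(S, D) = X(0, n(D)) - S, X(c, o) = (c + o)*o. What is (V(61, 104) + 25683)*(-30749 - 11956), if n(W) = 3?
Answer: -1094571855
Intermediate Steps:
X(c, o) = o*(c + o)
V(S, D) = 9 - S (V(S, D) = 3*(0 + 3) - S = 3*3 - S = 9 - S)
(V(61, 104) + 25683)*(-30749 - 11956) = ((9 - 1*61) + 25683)*(-30749 - 11956) = ((9 - 61) + 25683)*(-42705) = (-52 + 25683)*(-42705) = 25631*(-42705) = -1094571855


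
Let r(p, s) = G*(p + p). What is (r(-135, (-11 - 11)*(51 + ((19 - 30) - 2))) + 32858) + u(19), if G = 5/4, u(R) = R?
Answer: 65079/2 ≈ 32540.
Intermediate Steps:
G = 5/4 (G = 5*(¼) = 5/4 ≈ 1.2500)
r(p, s) = 5*p/2 (r(p, s) = 5*(p + p)/4 = 5*(2*p)/4 = 5*p/2)
(r(-135, (-11 - 11)*(51 + ((19 - 30) - 2))) + 32858) + u(19) = ((5/2)*(-135) + 32858) + 19 = (-675/2 + 32858) + 19 = 65041/2 + 19 = 65079/2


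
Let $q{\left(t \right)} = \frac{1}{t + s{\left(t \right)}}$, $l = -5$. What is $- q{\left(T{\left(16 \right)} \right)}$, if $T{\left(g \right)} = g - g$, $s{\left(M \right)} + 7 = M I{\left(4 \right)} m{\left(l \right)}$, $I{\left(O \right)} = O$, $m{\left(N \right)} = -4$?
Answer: $\frac{1}{7} \approx 0.14286$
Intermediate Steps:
$s{\left(M \right)} = -7 - 16 M$ ($s{\left(M \right)} = -7 + M 4 \left(-4\right) = -7 + 4 M \left(-4\right) = -7 - 16 M$)
$T{\left(g \right)} = 0$
$q{\left(t \right)} = \frac{1}{-7 - 15 t}$ ($q{\left(t \right)} = \frac{1}{t - \left(7 + 16 t\right)} = \frac{1}{-7 - 15 t}$)
$- q{\left(T{\left(16 \right)} \right)} = - \frac{1}{-7 - 0} = - \frac{1}{-7 + 0} = - \frac{1}{-7} = \left(-1\right) \left(- \frac{1}{7}\right) = \frac{1}{7}$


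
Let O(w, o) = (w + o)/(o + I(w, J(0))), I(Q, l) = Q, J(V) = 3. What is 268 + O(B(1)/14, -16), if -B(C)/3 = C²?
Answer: 269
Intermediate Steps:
B(C) = -3*C²
O(w, o) = 1 (O(w, o) = (w + o)/(o + w) = (o + w)/(o + w) = 1)
268 + O(B(1)/14, -16) = 268 + 1 = 269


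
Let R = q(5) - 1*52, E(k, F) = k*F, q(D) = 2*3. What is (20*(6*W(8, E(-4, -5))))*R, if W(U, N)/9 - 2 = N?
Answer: -1092960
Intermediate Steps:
q(D) = 6
E(k, F) = F*k
R = -46 (R = 6 - 1*52 = 6 - 52 = -46)
W(U, N) = 18 + 9*N
(20*(6*W(8, E(-4, -5))))*R = (20*(6*(18 + 9*(-5*(-4)))))*(-46) = (20*(6*(18 + 9*20)))*(-46) = (20*(6*(18 + 180)))*(-46) = (20*(6*198))*(-46) = (20*1188)*(-46) = 23760*(-46) = -1092960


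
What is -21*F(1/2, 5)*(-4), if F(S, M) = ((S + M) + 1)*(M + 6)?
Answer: 6006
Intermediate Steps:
F(S, M) = (6 + M)*(1 + M + S) (F(S, M) = ((M + S) + 1)*(6 + M) = (1 + M + S)*(6 + M) = (6 + M)*(1 + M + S))
-21*F(1/2, 5)*(-4) = -21*(6 + 5² + 6/2 + 7*5 + 5/2)*(-4) = -21*(6 + 25 + 6*(½) + 35 + 5*(½))*(-4) = -21*(6 + 25 + 3 + 35 + 5/2)*(-4) = -21*143/2*(-4) = -3003/2*(-4) = 6006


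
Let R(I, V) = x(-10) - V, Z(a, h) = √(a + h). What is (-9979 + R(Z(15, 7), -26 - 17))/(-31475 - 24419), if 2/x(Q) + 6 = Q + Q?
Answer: 129169/726622 ≈ 0.17777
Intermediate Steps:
x(Q) = 2/(-6 + 2*Q) (x(Q) = 2/(-6 + (Q + Q)) = 2/(-6 + 2*Q))
R(I, V) = -1/13 - V (R(I, V) = 1/(-3 - 10) - V = 1/(-13) - V = -1/13 - V)
(-9979 + R(Z(15, 7), -26 - 17))/(-31475 - 24419) = (-9979 + (-1/13 - (-26 - 17)))/(-31475 - 24419) = (-9979 + (-1/13 - 1*(-43)))/(-55894) = (-9979 + (-1/13 + 43))*(-1/55894) = (-9979 + 558/13)*(-1/55894) = -129169/13*(-1/55894) = 129169/726622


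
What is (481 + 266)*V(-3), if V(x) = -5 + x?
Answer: -5976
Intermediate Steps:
(481 + 266)*V(-3) = (481 + 266)*(-5 - 3) = 747*(-8) = -5976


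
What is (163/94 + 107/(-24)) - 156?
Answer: -179041/1128 ≈ -158.72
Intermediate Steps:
(163/94 + 107/(-24)) - 156 = (163*(1/94) + 107*(-1/24)) - 156 = (163/94 - 107/24) - 156 = -3073/1128 - 156 = -179041/1128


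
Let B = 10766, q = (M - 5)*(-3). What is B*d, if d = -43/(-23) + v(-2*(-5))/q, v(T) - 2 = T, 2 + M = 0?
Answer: 604434/23 ≈ 26280.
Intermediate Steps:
M = -2 (M = -2 + 0 = -2)
v(T) = 2 + T
q = 21 (q = (-2 - 5)*(-3) = -7*(-3) = 21)
d = 393/161 (d = -43/(-23) + (2 - 2*(-5))/21 = -43*(-1/23) + (2 + 10)*(1/21) = 43/23 + 12*(1/21) = 43/23 + 4/7 = 393/161 ≈ 2.4410)
B*d = 10766*(393/161) = 604434/23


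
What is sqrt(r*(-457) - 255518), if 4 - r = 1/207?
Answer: I*sqrt(1225213795)/69 ≈ 507.29*I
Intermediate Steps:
r = 827/207 (r = 4 - 1/207 = 827/207 ≈ 3.9952)
sqrt(r*(-457) - 255518) = sqrt((827/207)*(-457) - 255518) = sqrt(-377939/207 - 255518) = sqrt(-53270165/207) = I*sqrt(1225213795)/69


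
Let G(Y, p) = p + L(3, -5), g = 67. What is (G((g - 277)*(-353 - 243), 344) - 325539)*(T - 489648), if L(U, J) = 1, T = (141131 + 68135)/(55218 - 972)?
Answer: 1439592437660258/9041 ≈ 1.5923e+11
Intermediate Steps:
T = 104633/27123 (T = 209266/54246 = 209266*(1/54246) = 104633/27123 ≈ 3.8577)
G(Y, p) = 1 + p (G(Y, p) = p + 1 = 1 + p)
(G((g - 277)*(-353 - 243), 344) - 325539)*(T - 489648) = ((1 + 344) - 325539)*(104633/27123 - 489648) = (345 - 325539)*(-13280618071/27123) = -325194*(-13280618071/27123) = 1439592437660258/9041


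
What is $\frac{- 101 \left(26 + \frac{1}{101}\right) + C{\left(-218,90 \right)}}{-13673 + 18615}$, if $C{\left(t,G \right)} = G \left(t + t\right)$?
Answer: $- \frac{5981}{706} \approx -8.4717$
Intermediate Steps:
$C{\left(t,G \right)} = 2 G t$ ($C{\left(t,G \right)} = G 2 t = 2 G t$)
$\frac{- 101 \left(26 + \frac{1}{101}\right) + C{\left(-218,90 \right)}}{-13673 + 18615} = \frac{- 101 \left(26 + \frac{1}{101}\right) + 2 \cdot 90 \left(-218\right)}{-13673 + 18615} = \frac{- 101 \left(26 + \frac{1}{101}\right) - 39240}{4942} = \left(\left(-101\right) \frac{2627}{101} - 39240\right) \frac{1}{4942} = \left(-2627 - 39240\right) \frac{1}{4942} = \left(-41867\right) \frac{1}{4942} = - \frac{5981}{706}$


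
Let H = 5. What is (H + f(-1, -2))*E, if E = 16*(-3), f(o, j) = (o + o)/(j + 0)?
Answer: -288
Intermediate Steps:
f(o, j) = 2*o/j (f(o, j) = (2*o)/j = 2*o/j)
E = -48
(H + f(-1, -2))*E = (5 + 2*(-1)/(-2))*(-48) = (5 + 2*(-1)*(-½))*(-48) = (5 + 1)*(-48) = 6*(-48) = -288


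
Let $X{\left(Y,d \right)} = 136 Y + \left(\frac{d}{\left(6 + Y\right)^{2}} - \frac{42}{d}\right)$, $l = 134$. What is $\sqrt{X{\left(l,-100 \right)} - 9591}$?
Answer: $\frac{\sqrt{42303733}}{70} \approx 92.916$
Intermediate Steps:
$X{\left(Y,d \right)} = - \frac{42}{d} + 136 Y + \frac{d}{\left(6 + Y\right)^{2}}$ ($X{\left(Y,d \right)} = 136 Y + \left(\frac{d}{\left(6 + Y\right)^{2}} - \frac{42}{d}\right) = 136 Y + \left(- \frac{42}{d} + \frac{d}{\left(6 + Y\right)^{2}}\right) = - \frac{42}{d} + 136 Y + \frac{d}{\left(6 + Y\right)^{2}}$)
$\sqrt{X{\left(l,-100 \right)} - 9591} = \sqrt{\left(- \frac{42}{-100} + 136 \cdot 134 - \frac{100}{\left(6 + 134\right)^{2}}\right) - 9591} = \sqrt{\left(\left(-42\right) \left(- \frac{1}{100}\right) + 18224 - \frac{100}{19600}\right) - 9591} = \sqrt{\left(\frac{21}{50} + 18224 - \frac{1}{196}\right) - 9591} = \sqrt{\frac{89299633}{4900} - 9591} = \sqrt{\frac{42303733}{4900}} = \frac{\sqrt{42303733}}{70}$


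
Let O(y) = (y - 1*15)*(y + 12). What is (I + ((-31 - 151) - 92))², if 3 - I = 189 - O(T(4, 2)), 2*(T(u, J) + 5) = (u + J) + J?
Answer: 404496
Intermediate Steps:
T(u, J) = -5 + J + u/2 (T(u, J) = -5 + ((u + J) + J)/2 = -5 + ((J + u) + J)/2 = -5 + (u + 2*J)/2 = -5 + (J + u/2) = -5 + J + u/2)
O(y) = (-15 + y)*(12 + y) (O(y) = (y - 15)*(12 + y) = (-15 + y)*(12 + y))
I = -362 (I = 3 - (189 - (-180 + (-5 + 2 + (½)*4)² - 3*(-5 + 2 + (½)*4))) = 3 - (189 - (-180 + (-5 + 2 + 2)² - 3*(-5 + 2 + 2))) = 3 - (189 - (-180 + (-1)² - 3*(-1))) = 3 - (189 - (-180 + 1 + 3)) = 3 - (189 - 1*(-176)) = 3 - (189 + 176) = 3 - 1*365 = 3 - 365 = -362)
(I + ((-31 - 151) - 92))² = (-362 + ((-31 - 151) - 92))² = (-362 + (-182 - 92))² = (-362 - 274)² = (-636)² = 404496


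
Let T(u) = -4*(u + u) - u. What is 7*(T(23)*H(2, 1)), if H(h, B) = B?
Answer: -1449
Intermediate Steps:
T(u) = -9*u (T(u) = -8*u - u = -9*u)
7*(T(23)*H(2, 1)) = 7*(-9*23*1) = 7*(-207*1) = 7*(-207) = -1449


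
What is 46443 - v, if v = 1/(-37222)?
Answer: 1728701347/37222 ≈ 46443.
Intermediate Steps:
v = -1/37222 ≈ -2.6866e-5
46443 - v = 46443 - 1*(-1/37222) = 46443 + 1/37222 = 1728701347/37222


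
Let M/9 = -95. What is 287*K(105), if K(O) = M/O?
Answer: -2337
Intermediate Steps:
M = -855 (M = 9*(-95) = -855)
K(O) = -855/O
287*K(105) = 287*(-855/105) = 287*(-855*1/105) = 287*(-57/7) = -2337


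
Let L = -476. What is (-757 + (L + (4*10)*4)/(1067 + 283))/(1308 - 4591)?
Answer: 73019/316575 ≈ 0.23065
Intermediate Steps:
(-757 + (L + (4*10)*4)/(1067 + 283))/(1308 - 4591) = (-757 + (-476 + (4*10)*4)/(1067 + 283))/(1308 - 4591) = (-757 + (-476 + 40*4)/1350)/(-3283) = (-757 + (-476 + 160)*(1/1350))*(-1/3283) = (-757 - 316*1/1350)*(-1/3283) = (-757 - 158/675)*(-1/3283) = -511133/675*(-1/3283) = 73019/316575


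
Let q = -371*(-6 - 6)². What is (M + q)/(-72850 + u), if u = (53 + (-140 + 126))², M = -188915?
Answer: 242339/71329 ≈ 3.3975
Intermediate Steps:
u = 1521 (u = (53 - 14)² = 39² = 1521)
q = -53424 (q = -371*(-12)² = -371*144 = -53424)
(M + q)/(-72850 + u) = (-188915 - 53424)/(-72850 + 1521) = -242339/(-71329) = -242339*(-1/71329) = 242339/71329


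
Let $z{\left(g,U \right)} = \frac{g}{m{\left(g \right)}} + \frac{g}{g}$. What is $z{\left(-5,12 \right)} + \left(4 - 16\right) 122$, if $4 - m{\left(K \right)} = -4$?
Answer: $- \frac{11709}{8} \approx -1463.6$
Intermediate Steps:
$m{\left(K \right)} = 8$ ($m{\left(K \right)} = 4 - -4 = 4 + 4 = 8$)
$z{\left(g,U \right)} = 1 + \frac{g}{8}$ ($z{\left(g,U \right)} = \frac{g}{8} + \frac{g}{g} = g \frac{1}{8} + 1 = \frac{g}{8} + 1 = 1 + \frac{g}{8}$)
$z{\left(-5,12 \right)} + \left(4 - 16\right) 122 = \left(1 + \frac{1}{8} \left(-5\right)\right) + \left(4 - 16\right) 122 = \left(1 - \frac{5}{8}\right) + \left(4 - 16\right) 122 = \frac{3}{8} - 1464 = - \frac{11709}{8}$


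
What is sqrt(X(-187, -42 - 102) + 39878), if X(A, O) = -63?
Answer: sqrt(39815) ≈ 199.54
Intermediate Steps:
sqrt(X(-187, -42 - 102) + 39878) = sqrt(-63 + 39878) = sqrt(39815)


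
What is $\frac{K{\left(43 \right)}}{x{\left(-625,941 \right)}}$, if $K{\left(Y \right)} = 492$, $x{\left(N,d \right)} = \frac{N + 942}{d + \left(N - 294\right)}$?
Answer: $\frac{10824}{317} \approx 34.145$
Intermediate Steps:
$x{\left(N,d \right)} = \frac{942 + N}{-294 + N + d}$ ($x{\left(N,d \right)} = \frac{942 + N}{d + \left(-294 + N\right)} = \frac{942 + N}{-294 + N + d}$)
$\frac{K{\left(43 \right)}}{x{\left(-625,941 \right)}} = \frac{492}{\frac{1}{-294 - 625 + 941} \left(942 - 625\right)} = \frac{492}{\frac{1}{22} \cdot 317} = \frac{492}{\frac{317}{22}} = 492 \cdot \frac{22}{317} = \frac{10824}{317}$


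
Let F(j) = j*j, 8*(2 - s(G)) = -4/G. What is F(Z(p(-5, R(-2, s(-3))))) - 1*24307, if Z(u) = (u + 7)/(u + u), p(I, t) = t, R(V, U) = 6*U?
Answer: -2941066/121 ≈ -24306.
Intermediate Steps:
s(G) = 2 + 1/(2*G) (s(G) = 2 - (-1)/(2*G) = 2 + 1/(2*G))
Z(u) = (7 + u)/(2*u) (Z(u) = (7 + u)/((2*u)) = (7 + u)*(1/(2*u)) = (7 + u)/(2*u))
F(j) = j²
F(Z(p(-5, R(-2, s(-3))))) - 1*24307 = ((7 + 6*(2 + (½)/(-3)))/(2*((6*(2 + (½)/(-3))))))² - 1*24307 = ((7 + 6*(2 + (½)*(-⅓)))/(2*((6*(2 + (½)*(-⅓))))))² - 24307 = ((7 + 6*(2 - ⅙))/(2*((6*(2 - ⅙)))))² - 24307 = ((7 + 6*(11/6))/(2*((6*(11/6)))))² - 24307 = ((½)*(7 + 11)/11)² - 24307 = ((½)*(1/11)*18)² - 24307 = (9/11)² - 24307 = 81/121 - 24307 = -2941066/121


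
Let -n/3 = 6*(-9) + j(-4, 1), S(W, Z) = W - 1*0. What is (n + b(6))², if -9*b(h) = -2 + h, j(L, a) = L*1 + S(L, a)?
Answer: 2788900/81 ≈ 34431.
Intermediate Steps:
S(W, Z) = W (S(W, Z) = W + 0 = W)
j(L, a) = 2*L (j(L, a) = L*1 + L = L + L = 2*L)
b(h) = 2/9 - h/9 (b(h) = -(-2 + h)/9 = 2/9 - h/9)
n = 186 (n = -3*(6*(-9) + 2*(-4)) = -3*(-54 - 8) = -3*(-62) = 186)
(n + b(6))² = (186 + (2/9 - ⅑*6))² = (186 + (2/9 - ⅔))² = (186 - 4/9)² = (1670/9)² = 2788900/81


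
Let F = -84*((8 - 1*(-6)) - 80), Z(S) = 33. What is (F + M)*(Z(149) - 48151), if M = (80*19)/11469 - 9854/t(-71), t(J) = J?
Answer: -222670717354036/814299 ≈ -2.7345e+8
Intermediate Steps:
F = 5544 (F = -84*((8 + 6) - 80) = -84*(14 - 80) = -84*(-66) = 5544)
M = 113123446/814299 (M = (80*19)/11469 - 9854/(-71) = 1520*(1/11469) - 9854*(-1/71) = 1520/11469 + 9854/71 = 113123446/814299 ≈ 138.92)
(F + M)*(Z(149) - 48151) = (5544 + 113123446/814299)*(33 - 48151) = (4627597102/814299)*(-48118) = -222670717354036/814299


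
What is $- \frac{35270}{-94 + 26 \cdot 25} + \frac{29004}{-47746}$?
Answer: $- \frac{425031911}{6636694} \approx -64.043$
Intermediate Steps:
$- \frac{35270}{-94 + 26 \cdot 25} + \frac{29004}{-47746} = - \frac{35270}{-94 + 650} + 29004 \left(- \frac{1}{47746}\right) = - \frac{35270}{556} - \frac{14502}{23873} = \left(-35270\right) \frac{1}{556} - \frac{14502}{23873} = - \frac{17635}{278} - \frac{14502}{23873} = - \frac{425031911}{6636694}$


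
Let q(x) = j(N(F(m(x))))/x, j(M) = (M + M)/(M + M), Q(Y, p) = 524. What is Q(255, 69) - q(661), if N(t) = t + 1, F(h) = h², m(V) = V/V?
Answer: 346363/661 ≈ 524.00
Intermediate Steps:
m(V) = 1
N(t) = 1 + t
j(M) = 1 (j(M) = (2*M)/((2*M)) = (2*M)*(1/(2*M)) = 1)
q(x) = 1/x
Q(255, 69) - q(661) = 524 - 1/661 = 346363/661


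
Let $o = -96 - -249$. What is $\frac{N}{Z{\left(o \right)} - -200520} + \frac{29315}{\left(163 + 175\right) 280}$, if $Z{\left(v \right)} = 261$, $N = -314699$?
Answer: $- \frac{52521359}{41762448} \approx -1.2576$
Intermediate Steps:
$o = 153$ ($o = -96 + 249 = 153$)
$\frac{N}{Z{\left(o \right)} - -200520} + \frac{29315}{\left(163 + 175\right) 280} = - \frac{314699}{261 - -200520} + \frac{29315}{\left(163 + 175\right) 280} = - \frac{314699}{261 + 200520} + \frac{29315}{338 \cdot 280} = - \frac{314699}{200781} + \frac{29315}{94640} = \left(-314699\right) \frac{1}{200781} + 29315 \cdot \frac{1}{94640} = - \frac{44957}{28683} + \frac{451}{1456} = - \frac{52521359}{41762448}$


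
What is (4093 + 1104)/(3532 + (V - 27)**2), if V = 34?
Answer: 5197/3581 ≈ 1.4513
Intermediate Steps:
(4093 + 1104)/(3532 + (V - 27)**2) = (4093 + 1104)/(3532 + (34 - 27)**2) = 5197/(3532 + 7**2) = 5197/(3532 + 49) = 5197/3581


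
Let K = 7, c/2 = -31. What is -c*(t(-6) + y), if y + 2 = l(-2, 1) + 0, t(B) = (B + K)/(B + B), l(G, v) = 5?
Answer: 1085/6 ≈ 180.83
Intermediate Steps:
c = -62 (c = 2*(-31) = -62)
t(B) = (7 + B)/(2*B) (t(B) = (B + 7)/(B + B) = (7 + B)/((2*B)) = (7 + B)*(1/(2*B)) = (7 + B)/(2*B))
y = 3 (y = -2 + (5 + 0) = -2 + 5 = 3)
-c*(t(-6) + y) = -(-62)*((½)*(7 - 6)/(-6) + 3) = -(-62)*((½)*(-⅙)*1 + 3) = -(-62)*(-1/12 + 3) = -(-62)*35/12 = -1*(-1085/6) = 1085/6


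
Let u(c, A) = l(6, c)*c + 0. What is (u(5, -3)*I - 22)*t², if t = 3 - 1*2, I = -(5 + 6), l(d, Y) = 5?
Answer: -297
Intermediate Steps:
I = -11 (I = -1*11 = -11)
u(c, A) = 5*c (u(c, A) = 5*c + 0 = 5*c)
t = 1 (t = 3 - 2 = 1)
(u(5, -3)*I - 22)*t² = ((5*5)*(-11) - 22)*1² = (25*(-11) - 22)*1 = (-275 - 22)*1 = -297*1 = -297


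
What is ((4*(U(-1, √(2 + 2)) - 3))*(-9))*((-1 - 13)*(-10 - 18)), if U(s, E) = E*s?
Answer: 70560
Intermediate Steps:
((4*(U(-1, √(2 + 2)) - 3))*(-9))*((-1 - 13)*(-10 - 18)) = ((4*(√(2 + 2)*(-1) - 3))*(-9))*((-1 - 13)*(-10 - 18)) = ((4*(√4*(-1) - 3))*(-9))*(-14*(-28)) = ((4*(2*(-1) - 3))*(-9))*392 = ((4*(-2 - 3))*(-9))*392 = ((4*(-5))*(-9))*392 = -20*(-9)*392 = 180*392 = 70560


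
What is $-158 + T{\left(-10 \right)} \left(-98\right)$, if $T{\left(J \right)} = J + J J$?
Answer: $-8978$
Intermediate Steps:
$T{\left(J \right)} = J + J^{2}$
$-158 + T{\left(-10 \right)} \left(-98\right) = -158 + - 10 \left(1 - 10\right) \left(-98\right) = -158 + \left(-10\right) \left(-9\right) \left(-98\right) = -158 + 90 \left(-98\right) = -158 - 8820 = -8978$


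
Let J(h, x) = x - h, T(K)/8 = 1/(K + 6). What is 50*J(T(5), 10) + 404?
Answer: 9544/11 ≈ 867.64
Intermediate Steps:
T(K) = 8/(6 + K) (T(K) = 8/(K + 6) = 8/(6 + K))
50*J(T(5), 10) + 404 = 50*(10 - 8/(6 + 5)) + 404 = 50*(10 - 8/11) + 404 = 50*(102/11) + 404 = 5100/11 + 404 = 9544/11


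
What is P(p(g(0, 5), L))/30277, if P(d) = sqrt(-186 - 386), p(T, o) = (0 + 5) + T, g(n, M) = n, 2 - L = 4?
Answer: 2*I*sqrt(143)/30277 ≈ 0.00078992*I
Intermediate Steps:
L = -2 (L = 2 - 1*4 = 2 - 4 = -2)
p(T, o) = 5 + T
P(d) = 2*I*sqrt(143) (P(d) = sqrt(-572) = 2*I*sqrt(143))
P(p(g(0, 5), L))/30277 = (2*I*sqrt(143))/30277 = (2*I*sqrt(143))*(1/30277) = 2*I*sqrt(143)/30277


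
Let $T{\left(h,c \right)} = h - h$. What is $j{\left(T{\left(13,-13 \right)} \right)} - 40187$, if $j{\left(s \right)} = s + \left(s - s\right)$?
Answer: $-40187$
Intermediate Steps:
$T{\left(h,c \right)} = 0$
$j{\left(s \right)} = s$ ($j{\left(s \right)} = s + 0 = s$)
$j{\left(T{\left(13,-13 \right)} \right)} - 40187 = 0 - 40187 = -40187$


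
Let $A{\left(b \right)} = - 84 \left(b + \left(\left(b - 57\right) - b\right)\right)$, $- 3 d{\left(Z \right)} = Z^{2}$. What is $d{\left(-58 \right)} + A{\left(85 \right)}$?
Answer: $- \frac{10420}{3} \approx -3473.3$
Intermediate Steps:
$d{\left(Z \right)} = - \frac{Z^{2}}{3}$
$A{\left(b \right)} = 4788 - 84 b$ ($A{\left(b \right)} = - 84 \left(b + \left(\left(b - 57\right) - b\right)\right) = - 84 \left(b + \left(\left(-57 + b\right) - b\right)\right) = - 84 \left(b - 57\right) = - 84 \left(-57 + b\right) = 4788 - 84 b$)
$d{\left(-58 \right)} + A{\left(85 \right)} = - \frac{\left(-58\right)^{2}}{3} + \left(4788 - 7140\right) = \left(- \frac{1}{3}\right) 3364 + \left(4788 - 7140\right) = - \frac{3364}{3} - 2352 = - \frac{10420}{3}$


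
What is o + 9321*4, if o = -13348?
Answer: 23936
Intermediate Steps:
o + 9321*4 = -13348 + 9321*4 = -13348 + 37284 = 23936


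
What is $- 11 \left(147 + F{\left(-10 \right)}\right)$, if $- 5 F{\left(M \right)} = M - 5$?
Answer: $-1650$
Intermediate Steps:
$F{\left(M \right)} = 1 - \frac{M}{5}$ ($F{\left(M \right)} = - \frac{M - 5}{5} = - \frac{-5 + M}{5} = 1 - \frac{M}{5}$)
$- 11 \left(147 + F{\left(-10 \right)}\right) = - 11 \left(147 + \left(1 - -2\right)\right) = - 11 \left(147 + \left(1 + 2\right)\right) = - 11 \left(147 + 3\right) = \left(-11\right) 150 = -1650$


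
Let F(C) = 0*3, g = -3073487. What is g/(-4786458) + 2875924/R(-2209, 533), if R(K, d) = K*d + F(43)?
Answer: -10146775063853/5635561289826 ≈ -1.8005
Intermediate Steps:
F(C) = 0
R(K, d) = K*d (R(K, d) = K*d + 0 = K*d)
g/(-4786458) + 2875924/R(-2209, 533) = -3073487/(-4786458) + 2875924/((-2209*533)) = -3073487*(-1/4786458) + 2875924/(-1177397) = 3073487/4786458 + 2875924*(-1/1177397) = 3073487/4786458 - 2875924/1177397 = -10146775063853/5635561289826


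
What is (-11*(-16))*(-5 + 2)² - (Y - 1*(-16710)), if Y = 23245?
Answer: -38371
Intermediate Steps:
(-11*(-16))*(-5 + 2)² - (Y - 1*(-16710)) = (-11*(-16))*(-5 + 2)² - (23245 - 1*(-16710)) = 176*(-3)² - (23245 + 16710) = 176*9 - 1*39955 = 1584 - 39955 = -38371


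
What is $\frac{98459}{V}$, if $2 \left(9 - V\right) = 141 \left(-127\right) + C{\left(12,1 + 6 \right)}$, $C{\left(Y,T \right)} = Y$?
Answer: $\frac{196918}{17913} \approx 10.993$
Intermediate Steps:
$V = \frac{17913}{2}$ ($V = 9 - \frac{141 \left(-127\right) + 12}{2} = 9 - \frac{-17907 + 12}{2} = 9 - - \frac{17895}{2} = 9 + \frac{17895}{2} = \frac{17913}{2} \approx 8956.5$)
$\frac{98459}{V} = \frac{98459}{\frac{17913}{2}} = 98459 \cdot \frac{2}{17913} = \frac{196918}{17913}$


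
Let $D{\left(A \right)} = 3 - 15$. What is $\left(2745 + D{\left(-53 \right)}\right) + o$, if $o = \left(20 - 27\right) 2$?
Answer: $2719$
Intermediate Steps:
$D{\left(A \right)} = -12$ ($D{\left(A \right)} = 3 - 15 = -12$)
$o = -14$ ($o = \left(-7\right) 2 = -14$)
$\left(2745 + D{\left(-53 \right)}\right) + o = \left(2745 - 12\right) - 14 = 2733 - 14 = 2719$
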